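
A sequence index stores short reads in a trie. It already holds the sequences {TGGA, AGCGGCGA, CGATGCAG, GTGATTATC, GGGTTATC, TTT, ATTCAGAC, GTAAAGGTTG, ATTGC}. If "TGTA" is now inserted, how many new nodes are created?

2

"TG" is already a path in the trie; the remaining "TA" must be added.
So 4 − 2 = 2 new nodes.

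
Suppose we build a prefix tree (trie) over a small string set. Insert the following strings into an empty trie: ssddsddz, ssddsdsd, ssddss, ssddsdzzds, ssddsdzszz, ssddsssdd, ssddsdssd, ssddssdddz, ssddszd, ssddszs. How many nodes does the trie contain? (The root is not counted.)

30

Trace insertions, counting only characters that open a new branch:
  "ssddsddz" → 8 new (s, s, d, d, s, d, d, z)
  "ssddsdsd" → prefix "ssddsd" already present; 2 new (s, d)
  "ssddss" → prefix "ssdds" already present; 1 new (s)
  "ssddsdzzds" → prefix "ssddsd" already present; 4 new (z, z, d, s)
  "ssddsdzszz" → prefix "ssddsdz" already present; 3 new (s, z, z)
  "ssddsssdd" → prefix "ssddss" already present; 3 new (s, d, d)
  "ssddsdssd" → prefix "ssddsds" already present; 2 new (s, d)
  "ssddssdddz" → prefix "ssddss" already present; 4 new (d, d, d, z)
  "ssddszd" → prefix "ssdds" already present; 2 new (z, d)
  "ssddszs" → prefix "ssddsz" already present; 1 new (s)
Total nodes = 8 + 2 + 1 + 4 + 3 + 3 + 2 + 4 + 2 + 1 = 30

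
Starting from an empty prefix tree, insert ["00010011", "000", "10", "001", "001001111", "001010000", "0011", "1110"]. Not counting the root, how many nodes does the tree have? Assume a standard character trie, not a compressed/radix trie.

26

Trace insertions, counting only characters that open a new branch:
  "00010011" → 8 new (0, 0, 0, 1, 0, 0, 1, 1)
  "000" → prefix "000" already present; 0 new (none)
  "10" → 2 new (1, 0)
  "001" → prefix "00" already present; 1 new (1)
  "001001111" → prefix "001" already present; 6 new (0, 0, 1, 1, 1, 1)
  "001010000" → prefix "0010" already present; 5 new (1, 0, 0, 0, 0)
  "0011" → prefix "001" already present; 1 new (1)
  "1110" → prefix "1" already present; 3 new (1, 1, 0)
Total nodes = 8 + 0 + 2 + 1 + 6 + 5 + 1 + 3 = 26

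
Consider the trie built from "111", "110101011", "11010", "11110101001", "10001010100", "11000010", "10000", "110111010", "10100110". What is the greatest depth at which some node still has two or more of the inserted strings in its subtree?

5

Equivalently: take the maximum, over all pairs, of their longest common prefix length.
e.g. "11010" and "110101011" share the prefix "11010" of length 5; no pair shares a longer one.
Longest shared-prefix length: 5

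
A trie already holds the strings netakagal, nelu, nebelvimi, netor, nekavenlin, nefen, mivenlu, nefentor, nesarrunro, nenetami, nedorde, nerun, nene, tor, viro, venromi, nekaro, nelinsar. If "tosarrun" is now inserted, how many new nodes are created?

The longest prefix of "tosarrun" already in the trie is "to" (length 2).
So 8 − 2 = 6 new nodes.

6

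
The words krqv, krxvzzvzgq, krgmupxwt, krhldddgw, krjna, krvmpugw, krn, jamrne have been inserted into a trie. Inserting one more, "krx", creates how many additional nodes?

"krx" is already a full path in the trie; only an end-marker is added.
No new nodes are needed: 0.

0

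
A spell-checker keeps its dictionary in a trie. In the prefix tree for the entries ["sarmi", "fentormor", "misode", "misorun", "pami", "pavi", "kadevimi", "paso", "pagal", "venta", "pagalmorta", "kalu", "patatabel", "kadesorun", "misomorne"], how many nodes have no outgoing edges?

A leaf is a node with no children — equivalently, the end of a word that is not a proper prefix of any other stored word.
Those words: "fentormor", "kadesorun", "kadevimi", "kalu", "misode", "misomorne", "misorun", "pagalmorta", "pami", "paso", "patatabel", "pavi", "sarmi", "venta"
Leaf count: 14

14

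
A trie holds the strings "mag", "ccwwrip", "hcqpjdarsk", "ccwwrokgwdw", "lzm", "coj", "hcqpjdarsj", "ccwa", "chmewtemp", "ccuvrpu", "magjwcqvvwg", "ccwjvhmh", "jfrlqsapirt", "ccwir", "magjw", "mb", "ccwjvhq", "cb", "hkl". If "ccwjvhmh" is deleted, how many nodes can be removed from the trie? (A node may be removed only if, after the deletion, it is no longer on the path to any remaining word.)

Walk "ccwjvhmh" from the leaf back toward the root, removing each node that no remaining word uses.
The suffix "mh" (2 nodes) is used only by "ccwjvhmh"; the node for "ccwjvh" still has the child "q", so pruning stops there.
Nodes removed: 2

2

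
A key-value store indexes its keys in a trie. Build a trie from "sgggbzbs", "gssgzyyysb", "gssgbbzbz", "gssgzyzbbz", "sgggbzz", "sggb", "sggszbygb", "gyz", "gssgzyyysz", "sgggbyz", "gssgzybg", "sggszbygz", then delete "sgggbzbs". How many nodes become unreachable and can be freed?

Walk "sgggbzbs" from the leaf back toward the root, removing each node that no remaining word uses.
The suffix "bs" (2 nodes) is used only by "sgggbzbs"; the node for "sgggbz" still has the child "z", so pruning stops there.
Nodes removed: 2

2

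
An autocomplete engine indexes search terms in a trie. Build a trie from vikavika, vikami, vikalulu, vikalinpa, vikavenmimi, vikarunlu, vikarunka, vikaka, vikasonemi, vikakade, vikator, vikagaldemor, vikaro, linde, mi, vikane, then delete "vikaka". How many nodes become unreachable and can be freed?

Walk "vikaka" from the leaf back toward the root, removing each node that no remaining word uses.
Every node on "vikaka" is still needed (e.g. by "vikakade"), so nothing is freed.
Nodes removed: 0

0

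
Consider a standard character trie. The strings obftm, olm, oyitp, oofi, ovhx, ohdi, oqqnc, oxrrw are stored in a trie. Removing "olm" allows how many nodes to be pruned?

Walk "olm" from the leaf back toward the root, removing each node that no remaining word uses.
The suffix "lm" (2 nodes) is used only by "olm"; the node for "o" still has the child "b", so pruning stops there.
Nodes removed: 2

2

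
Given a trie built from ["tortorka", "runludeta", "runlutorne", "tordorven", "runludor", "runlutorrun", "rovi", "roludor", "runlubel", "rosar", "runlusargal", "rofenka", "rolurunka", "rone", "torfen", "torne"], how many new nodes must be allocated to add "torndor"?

"torn" is already a path in the trie; the remaining "dor" must be added.
Each of the 3 remaining characters creates one node.

3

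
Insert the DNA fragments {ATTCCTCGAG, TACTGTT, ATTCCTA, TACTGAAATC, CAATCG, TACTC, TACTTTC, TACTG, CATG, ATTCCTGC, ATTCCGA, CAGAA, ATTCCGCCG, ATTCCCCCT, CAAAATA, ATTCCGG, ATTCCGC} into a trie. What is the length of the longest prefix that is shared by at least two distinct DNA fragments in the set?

7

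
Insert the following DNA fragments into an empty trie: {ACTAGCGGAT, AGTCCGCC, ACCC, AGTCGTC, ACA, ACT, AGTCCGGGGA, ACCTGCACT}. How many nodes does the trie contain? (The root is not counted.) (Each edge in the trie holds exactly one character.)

33

Trie structure (* marks end of a word):
(root)
└─ A
   ├─ C
   │  ├─ A *
   │  ├─ C
   │  │  ├─ C *
   │  │  └─ T
   │  │     └─ G
   │  │        └─ C
   │  │           └─ A
   │  │              └─ C
   │  │                 └─ T *
   │  └─ T *
   │     └─ A
   │        └─ G
   │           └─ C
   │              └─ G
   │                 └─ G
   │                    └─ A
   │                       └─ T *
   └─ G
      └─ T
         └─ C
            ├─ C
            │  └─ G
            │     ├─ C
            │     │  └─ C *
            │     └─ G
            │        └─ G
            │           └─ G
            │              └─ A *
            └─ G
               └─ T
                  └─ C *
Counting every labelled node above: 33.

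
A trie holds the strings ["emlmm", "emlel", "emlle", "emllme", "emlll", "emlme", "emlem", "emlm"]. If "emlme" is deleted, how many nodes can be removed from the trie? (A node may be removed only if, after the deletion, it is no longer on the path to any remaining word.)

1

A node on "emlme"'s path can go only if nothing else ends at it or branches off below it.
The suffix "e" (1 node) is used only by "emlme"; the node for "emlm" still has the child "m", so pruning stops there.
Nodes removed: 1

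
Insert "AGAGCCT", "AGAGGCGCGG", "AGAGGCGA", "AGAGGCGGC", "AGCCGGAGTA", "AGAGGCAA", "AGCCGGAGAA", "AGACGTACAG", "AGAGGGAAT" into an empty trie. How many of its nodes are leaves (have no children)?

9

A leaf is a node with no children — equivalently, the end of a word that is not a proper prefix of any other stored word.
Those words: "AGACGTACAG", "AGAGCCT", "AGAGGCAA", "AGAGGCGA", "AGAGGCGCGG", "AGAGGCGGC", "AGAGGGAAT", "AGCCGGAGAA", "AGCCGGAGTA"
Leaf count: 9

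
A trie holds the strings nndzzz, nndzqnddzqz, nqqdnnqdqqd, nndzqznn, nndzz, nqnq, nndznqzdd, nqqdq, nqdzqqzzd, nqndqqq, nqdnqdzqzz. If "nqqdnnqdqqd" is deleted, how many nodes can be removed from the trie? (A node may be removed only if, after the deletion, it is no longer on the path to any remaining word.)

Walk "nqqdnnqdqqd" from the leaf back toward the root, removing each node that no remaining word uses.
The suffix "nnqdqqd" (7 nodes) is used only by "nqqdnnqdqqd"; the node for "nqqd" still has the child "q", so pruning stops there.
Nodes removed: 7

7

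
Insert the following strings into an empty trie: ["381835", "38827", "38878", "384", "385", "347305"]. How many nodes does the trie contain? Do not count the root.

Count nodes per top-level branch (shared prefixes stored once):
  '3'-branch (347305, 381835, 384, 385, 38827, 38878): 18 nodes
Sum: 18

18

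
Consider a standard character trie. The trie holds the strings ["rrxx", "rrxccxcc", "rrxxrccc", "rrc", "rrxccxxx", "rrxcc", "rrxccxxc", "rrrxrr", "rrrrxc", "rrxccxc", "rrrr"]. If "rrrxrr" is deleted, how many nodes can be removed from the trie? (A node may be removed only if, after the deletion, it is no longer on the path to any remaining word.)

A node on "rrrxrr"'s path can go only if nothing else ends at it or branches off below it.
The suffix "xrr" (3 nodes) is used only by "rrrxrr"; the node for "rrr" still has the child "r", so pruning stops there.
Nodes removed: 3

3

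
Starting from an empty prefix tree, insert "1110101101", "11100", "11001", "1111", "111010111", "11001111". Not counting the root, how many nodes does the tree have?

19

Insert word by word; a character creates a node only if that edge doesn't already exist:
  "1110101101" → 10 new (1, 1, 1, 0, 1, 0, 1, 1, 0, 1)
  "11100" → prefix "1110" already present; 1 new (0)
  "11001" → prefix "11" already present; 3 new (0, 0, 1)
  "1111" → prefix "111" already present; 1 new (1)
  "111010111" → prefix "11101011" already present; 1 new (1)
  "11001111" → prefix "11001" already present; 3 new (1, 1, 1)
Total nodes = 10 + 1 + 3 + 1 + 1 + 3 = 19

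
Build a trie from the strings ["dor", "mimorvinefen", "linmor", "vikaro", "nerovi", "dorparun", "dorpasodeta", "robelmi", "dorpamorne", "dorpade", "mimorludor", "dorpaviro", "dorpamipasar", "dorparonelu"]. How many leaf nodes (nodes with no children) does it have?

13

Leaves are exactly the stored words that no other stored word extends.
Those words: "dorpade", "dorpamipasar", "dorpamorne", "dorparonelu", "dorparun", "dorpasodeta", "dorpaviro", "linmor", "mimorludor", "mimorvinefen", "nerovi", "robelmi", "vikaro"
Leaf count: 13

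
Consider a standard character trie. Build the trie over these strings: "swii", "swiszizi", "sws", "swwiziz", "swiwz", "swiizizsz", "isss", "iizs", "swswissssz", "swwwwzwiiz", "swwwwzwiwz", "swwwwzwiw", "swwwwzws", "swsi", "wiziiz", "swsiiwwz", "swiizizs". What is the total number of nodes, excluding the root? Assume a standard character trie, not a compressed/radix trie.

For each word, the new-node count is its length minus the longest prefix already in the trie:
  "swii" → 4 new (s, w, i, i)
  "swiszizi" → prefix "swi" already present; 5 new (s, z, i, z, i)
  "sws" → prefix "sw" already present; 1 new (s)
  "swwiziz" → prefix "sw" already present; 5 new (w, i, z, i, z)
  "swiwz" → prefix "swi" already present; 2 new (w, z)
  "swiizizsz" → prefix "swii" already present; 5 new (z, i, z, s, z)
  "isss" → 4 new (i, s, s, s)
  "iizs" → prefix "i" already present; 3 new (i, z, s)
  "swswissssz" → prefix "sws" already present; 7 new (w, i, s, s, s, s, z)
  "swwwwzwiiz" → prefix "sww" already present; 7 new (w, w, z, w, i, i, z)
  "swwwwzwiwz" → prefix "swwwwzwi" already present; 2 new (w, z)
  "swwwwzwiw" → prefix "swwwwzwiw" already present; 0 new (none)
  "swwwwzws" → prefix "swwwwzw" already present; 1 new (s)
  "swsi" → prefix "sws" already present; 1 new (i)
  "wiziiz" → 6 new (w, i, z, i, i, z)
  "swsiiwwz" → prefix "swsi" already present; 4 new (i, w, w, z)
  "swiizizs" → prefix "swiizizs" already present; 0 new (none)
Total nodes = 4 + 5 + 1 + 5 + 2 + 5 + 4 + 3 + 7 + 7 + 2 + 0 + 1 + 1 + 6 + 4 + 0 = 57

57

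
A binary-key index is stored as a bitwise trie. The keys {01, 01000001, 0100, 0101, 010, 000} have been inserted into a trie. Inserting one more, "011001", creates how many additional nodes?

Walking "011001" from the root, the first 2 characters ("01") follow existing edges; "1" is the first miss.
New nodes needed: |"011001"| − 2 = 6 − 2 = 4.

4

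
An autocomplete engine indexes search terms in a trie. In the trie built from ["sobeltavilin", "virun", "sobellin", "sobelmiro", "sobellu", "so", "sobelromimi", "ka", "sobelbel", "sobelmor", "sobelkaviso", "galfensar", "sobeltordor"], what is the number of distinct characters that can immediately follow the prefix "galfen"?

The children of the "galfen" node are the distinct next characters among strings starting with "galfen".
Characters that immediately follow "galfen" among the stored strings: {s}.
That node has 1 child edge.

1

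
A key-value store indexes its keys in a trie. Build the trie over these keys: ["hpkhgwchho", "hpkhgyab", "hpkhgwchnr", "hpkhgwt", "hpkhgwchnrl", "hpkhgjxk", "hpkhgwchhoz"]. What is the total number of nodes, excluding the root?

21

Insert word by word; a character creates a node only if that edge doesn't already exist:
  "hpkhgwchho" → 10 new (h, p, k, h, g, w, c, h, h, o)
  "hpkhgyab" → prefix "hpkhg" already present; 3 new (y, a, b)
  "hpkhgwchnr" → prefix "hpkhgwch" already present; 2 new (n, r)
  "hpkhgwt" → prefix "hpkhgw" already present; 1 new (t)
  "hpkhgwchnrl" → prefix "hpkhgwchnr" already present; 1 new (l)
  "hpkhgjxk" → prefix "hpkhg" already present; 3 new (j, x, k)
  "hpkhgwchhoz" → prefix "hpkhgwchho" already present; 1 new (z)
Total nodes = 10 + 3 + 2 + 1 + 1 + 3 + 1 = 21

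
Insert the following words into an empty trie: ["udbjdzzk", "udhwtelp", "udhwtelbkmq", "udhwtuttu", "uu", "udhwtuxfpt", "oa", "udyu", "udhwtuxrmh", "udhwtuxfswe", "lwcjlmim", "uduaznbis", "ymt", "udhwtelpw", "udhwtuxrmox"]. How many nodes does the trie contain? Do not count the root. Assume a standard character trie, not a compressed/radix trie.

For each word, the new-node count is its length minus the longest prefix already in the trie:
  "udbjdzzk" → 8 new (u, d, b, j, d, z, z, k)
  "udhwtelp" → prefix "ud" already present; 6 new (h, w, t, e, l, p)
  "udhwtelbkmq" → prefix "udhwtel" already present; 4 new (b, k, m, q)
  "udhwtuttu" → prefix "udhwt" already present; 4 new (u, t, t, u)
  "uu" → prefix "u" already present; 1 new (u)
  "udhwtuxfpt" → prefix "udhwtu" already present; 4 new (x, f, p, t)
  "oa" → 2 new (o, a)
  "udyu" → prefix "ud" already present; 2 new (y, u)
  "udhwtuxrmh" → prefix "udhwtux" already present; 3 new (r, m, h)
  "udhwtuxfswe" → prefix "udhwtuxf" already present; 3 new (s, w, e)
  "lwcjlmim" → 8 new (l, w, c, j, l, m, i, m)
  "uduaznbis" → prefix "ud" already present; 7 new (u, a, z, n, b, i, s)
  "ymt" → 3 new (y, m, t)
  "udhwtelpw" → prefix "udhwtelp" already present; 1 new (w)
  "udhwtuxrmox" → prefix "udhwtuxrm" already present; 2 new (o, x)
Total nodes = 8 + 6 + 4 + 4 + 1 + 4 + 2 + 2 + 3 + 3 + 8 + 7 + 3 + 1 + 2 = 58

58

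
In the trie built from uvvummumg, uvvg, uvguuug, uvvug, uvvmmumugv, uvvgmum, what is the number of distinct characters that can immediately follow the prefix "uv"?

2

The children of the "uv" node are the distinct next characters among strings starting with "uv".
Distinct next characters after "uv": g, v.
That node has 2 child edges.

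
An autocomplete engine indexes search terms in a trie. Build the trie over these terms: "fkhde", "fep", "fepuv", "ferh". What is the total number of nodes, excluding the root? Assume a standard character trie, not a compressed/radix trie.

Trace insertions, counting only characters that open a new branch:
  "fkhde" → 5 new (f, k, h, d, e)
  "fep" → prefix "f" already present; 2 new (e, p)
  "fepuv" → prefix "fep" already present; 2 new (u, v)
  "ferh" → prefix "fe" already present; 2 new (r, h)
Total nodes = 5 + 2 + 2 + 2 = 11

11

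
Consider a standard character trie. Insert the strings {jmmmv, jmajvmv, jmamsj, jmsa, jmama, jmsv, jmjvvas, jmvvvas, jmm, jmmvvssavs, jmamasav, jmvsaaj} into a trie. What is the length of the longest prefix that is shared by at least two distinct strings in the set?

5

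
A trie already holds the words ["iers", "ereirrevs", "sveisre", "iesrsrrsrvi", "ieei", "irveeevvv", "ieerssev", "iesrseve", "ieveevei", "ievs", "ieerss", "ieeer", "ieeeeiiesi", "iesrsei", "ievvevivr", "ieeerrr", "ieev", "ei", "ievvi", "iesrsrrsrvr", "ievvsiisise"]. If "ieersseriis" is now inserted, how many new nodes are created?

4

Walking "ieersseriis" from the root, the first 7 characters ("ieersse") follow existing edges; "r" is the first miss.
So 11 − 7 = 4 new nodes.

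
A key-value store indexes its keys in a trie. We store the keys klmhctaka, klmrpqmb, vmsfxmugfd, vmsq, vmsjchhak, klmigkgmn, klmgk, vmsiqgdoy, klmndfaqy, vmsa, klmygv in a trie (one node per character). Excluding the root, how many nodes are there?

55

For each word, the new-node count is its length minus the longest prefix already in the trie:
  "klmhctaka" → 9 new (k, l, m, h, c, t, a, k, a)
  "klmrpqmb" → prefix "klm" already present; 5 new (r, p, q, m, b)
  "vmsfxmugfd" → 10 new (v, m, s, f, x, m, u, g, f, d)
  "vmsq" → prefix "vms" already present; 1 new (q)
  "vmsjchhak" → prefix "vms" already present; 6 new (j, c, h, h, a, k)
  "klmigkgmn" → prefix "klm" already present; 6 new (i, g, k, g, m, n)
  "klmgk" → prefix "klm" already present; 2 new (g, k)
  "vmsiqgdoy" → prefix "vms" already present; 6 new (i, q, g, d, o, y)
  "klmndfaqy" → prefix "klm" already present; 6 new (n, d, f, a, q, y)
  "vmsa" → prefix "vms" already present; 1 new (a)
  "klmygv" → prefix "klm" already present; 3 new (y, g, v)
Total nodes = 9 + 5 + 10 + 1 + 6 + 6 + 2 + 6 + 6 + 1 + 3 = 55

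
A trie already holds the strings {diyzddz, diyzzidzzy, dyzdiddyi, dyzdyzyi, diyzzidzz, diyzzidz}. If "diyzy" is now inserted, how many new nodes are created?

1

"diyz" is already a path in the trie; the remaining "y" must be added.
Each of the 1 remaining characters creates one node.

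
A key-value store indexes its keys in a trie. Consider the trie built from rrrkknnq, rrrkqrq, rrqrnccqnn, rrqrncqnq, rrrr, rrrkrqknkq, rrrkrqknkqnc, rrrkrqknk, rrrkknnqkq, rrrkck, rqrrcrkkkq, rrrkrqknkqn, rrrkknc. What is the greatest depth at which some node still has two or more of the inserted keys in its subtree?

Look for the deepest trie node that still has at least two words in its subtree.
"rrrkrqknkqn" and "rrrkrqknkqnc" agree on "rrrkrqknkqn" (11 characters) before diverging; nothing deeper is shared.
Longest shared-prefix length: 11

11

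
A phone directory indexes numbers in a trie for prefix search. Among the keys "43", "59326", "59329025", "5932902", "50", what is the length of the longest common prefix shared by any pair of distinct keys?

Equivalently: take the maximum, over all pairs, of their longest common prefix length.
e.g. "5932902" and "59329025" share the prefix "5932902" of length 7; no pair shares a longer one.
Longest shared-prefix length: 7

7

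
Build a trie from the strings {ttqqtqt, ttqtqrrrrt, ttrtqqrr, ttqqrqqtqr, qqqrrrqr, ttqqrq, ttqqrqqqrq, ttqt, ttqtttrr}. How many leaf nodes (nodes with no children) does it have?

7

A leaf is a node with no children — equivalently, the end of a word that is not a proper prefix of any other stored word.
Those words: "qqqrrrqr", "ttqqrqqqrq", "ttqqrqqtqr", "ttqqtqt", "ttqtqrrrrt", "ttqtttrr", "ttrtqqrr"
Leaf count: 7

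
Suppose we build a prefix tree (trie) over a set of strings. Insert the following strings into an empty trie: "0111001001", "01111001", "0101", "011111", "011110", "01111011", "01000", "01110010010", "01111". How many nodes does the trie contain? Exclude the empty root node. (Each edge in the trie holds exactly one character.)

22

Insert word by word; a character creates a node only if that edge doesn't already exist:
  "0111001001" → 10 new (0, 1, 1, 1, 0, 0, 1, 0, 0, 1)
  "01111001" → prefix "0111" already present; 4 new (1, 0, 0, 1)
  "0101" → prefix "01" already present; 2 new (0, 1)
  "011111" → prefix "01111" already present; 1 new (1)
  "011110" → prefix "011110" already present; 0 new (none)
  "01111011" → prefix "011110" already present; 2 new (1, 1)
  "01000" → prefix "010" already present; 2 new (0, 0)
  "01110010010" → prefix "0111001001" already present; 1 new (0)
  "01111" → prefix "01111" already present; 0 new (none)
Total nodes = 10 + 4 + 2 + 1 + 0 + 2 + 2 + 1 + 0 = 22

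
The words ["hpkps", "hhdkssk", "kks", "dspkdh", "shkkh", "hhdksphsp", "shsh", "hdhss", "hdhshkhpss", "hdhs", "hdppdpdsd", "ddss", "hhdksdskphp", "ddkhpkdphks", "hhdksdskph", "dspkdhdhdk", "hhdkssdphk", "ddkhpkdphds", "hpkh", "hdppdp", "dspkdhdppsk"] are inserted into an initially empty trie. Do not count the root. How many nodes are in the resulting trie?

For each word, the new-node count is its length minus the longest prefix already in the trie:
  "hpkps" → 5 new (h, p, k, p, s)
  "hhdkssk" → prefix "h" already present; 6 new (h, d, k, s, s, k)
  "kks" → 3 new (k, k, s)
  "dspkdh" → 6 new (d, s, p, k, d, h)
  "shkkh" → 5 new (s, h, k, k, h)
  "hhdksphsp" → prefix "hhdks" already present; 4 new (p, h, s, p)
  "shsh" → prefix "sh" already present; 2 new (s, h)
  "hdhss" → prefix "h" already present; 4 new (d, h, s, s)
  "hdhshkhpss" → prefix "hdhs" already present; 6 new (h, k, h, p, s, s)
  "hdhs" → prefix "hdhs" already present; 0 new (none)
  "hdppdpdsd" → prefix "hd" already present; 7 new (p, p, d, p, d, s, d)
  "ddss" → prefix "d" already present; 3 new (d, s, s)
  "hhdksdskphp" → prefix "hhdks" already present; 6 new (d, s, k, p, h, p)
  "ddkhpkdphks" → prefix "dd" already present; 9 new (k, h, p, k, d, p, h, k, s)
  "hhdksdskph" → prefix "hhdksdskph" already present; 0 new (none)
  "dspkdhdhdk" → prefix "dspkdh" already present; 4 new (d, h, d, k)
  "hhdkssdphk" → prefix "hhdkss" already present; 4 new (d, p, h, k)
  "ddkhpkdphds" → prefix "ddkhpkdph" already present; 2 new (d, s)
  "hpkh" → prefix "hpk" already present; 1 new (h)
  "hdppdp" → prefix "hdppdp" already present; 0 new (none)
  "dspkdhdppsk" → prefix "dspkdhd" already present; 4 new (p, p, s, k)
Total nodes = 5 + 6 + 3 + 6 + 5 + 4 + 2 + 4 + 6 + 0 + 7 + 3 + 6 + 9 + 0 + 4 + 4 + 2 + 1 + 0 + 4 = 81

81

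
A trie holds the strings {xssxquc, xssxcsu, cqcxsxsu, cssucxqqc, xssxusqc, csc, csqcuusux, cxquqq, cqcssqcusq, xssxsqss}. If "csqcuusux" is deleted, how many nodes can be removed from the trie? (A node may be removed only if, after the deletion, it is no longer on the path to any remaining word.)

7

Walk "csqcuusux" from the leaf back toward the root, removing each node that no remaining word uses.
The suffix "qcuusux" (7 nodes) is used only by "csqcuusux"; the node for "cs" still has the child "s", so pruning stops there.
Nodes removed: 7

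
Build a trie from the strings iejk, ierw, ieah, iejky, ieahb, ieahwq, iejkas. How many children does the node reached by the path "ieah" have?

2

Walk "ieah" from the root, arriving at one node.
Characters that immediately follow "ieah" among the stored strings: {b, w}.
That node has 2 child edges.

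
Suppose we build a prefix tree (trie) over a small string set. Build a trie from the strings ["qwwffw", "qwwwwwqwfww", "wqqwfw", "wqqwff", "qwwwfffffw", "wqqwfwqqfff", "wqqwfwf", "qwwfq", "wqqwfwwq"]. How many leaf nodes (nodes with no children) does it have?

Leaves are exactly the stored words that no other stored word extends.
Those words: "qwwffw", "qwwfq", "qwwwfffffw", "qwwwwwqwfww", "wqqwff", "wqqwfwf", "wqqwfwqqfff", "wqqwfwwq"
Leaf count: 8

8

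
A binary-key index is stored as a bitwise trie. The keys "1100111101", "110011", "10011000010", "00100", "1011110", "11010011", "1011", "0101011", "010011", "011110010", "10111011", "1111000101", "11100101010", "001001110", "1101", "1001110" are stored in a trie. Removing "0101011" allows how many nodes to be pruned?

Walk "0101011" from the leaf back toward the root, removing each node that no remaining word uses.
The suffix "1011" (4 nodes) is used only by "0101011"; the node for "010" still has the child "0", so pruning stops there.
Nodes removed: 4

4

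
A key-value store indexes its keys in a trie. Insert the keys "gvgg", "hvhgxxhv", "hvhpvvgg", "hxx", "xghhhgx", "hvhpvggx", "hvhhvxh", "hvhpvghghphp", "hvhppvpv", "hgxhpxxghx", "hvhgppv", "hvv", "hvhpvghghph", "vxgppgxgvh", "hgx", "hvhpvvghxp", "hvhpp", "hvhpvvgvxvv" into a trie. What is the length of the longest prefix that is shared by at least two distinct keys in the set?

11

Look for the deepest trie node that still has at least two words in its subtree.
e.g. "hvhpvghghph" and "hvhpvghghphp" share the prefix "hvhpvghghph" of length 11; no pair shares a longer one.
Longest shared-prefix length: 11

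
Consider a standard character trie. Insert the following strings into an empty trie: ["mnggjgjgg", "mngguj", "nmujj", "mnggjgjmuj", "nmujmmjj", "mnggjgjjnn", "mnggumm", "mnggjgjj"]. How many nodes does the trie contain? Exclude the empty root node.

Trie structure (* marks end of a word):
(root)
├─ m
│  └─ n
│     └─ g
│        └─ g
│           ├─ j
│           │  └─ g
│           │     └─ j
│           │        ├─ g
│           │        │  └─ g *
│           │        ├─ j *
│           │        │  └─ n
│           │        │     └─ n *
│           │        └─ m
│           │           └─ u
│           │              └─ j *
│           └─ u
│              ├─ j *
│              └─ m
│                 └─ m *
└─ n
   └─ m
      └─ u
         └─ j
            ├─ j *
            └─ m
               └─ m
                  └─ j
                     └─ j *
Counting every labelled node above: 28.

28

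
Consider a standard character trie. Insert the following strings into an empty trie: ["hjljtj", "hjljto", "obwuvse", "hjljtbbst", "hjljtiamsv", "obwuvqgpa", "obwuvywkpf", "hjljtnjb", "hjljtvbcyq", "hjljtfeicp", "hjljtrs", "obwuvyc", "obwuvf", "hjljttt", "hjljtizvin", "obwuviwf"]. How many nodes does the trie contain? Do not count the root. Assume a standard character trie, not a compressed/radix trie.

58

Insert word by word; a character creates a node only if that edge doesn't already exist:
  "hjljtj" → 6 new (h, j, l, j, t, j)
  "hjljto" → prefix "hjljt" already present; 1 new (o)
  "obwuvse" → 7 new (o, b, w, u, v, s, e)
  "hjljtbbst" → prefix "hjljt" already present; 4 new (b, b, s, t)
  "hjljtiamsv" → prefix "hjljt" already present; 5 new (i, a, m, s, v)
  "obwuvqgpa" → prefix "obwuv" already present; 4 new (q, g, p, a)
  "obwuvywkpf" → prefix "obwuv" already present; 5 new (y, w, k, p, f)
  "hjljtnjb" → prefix "hjljt" already present; 3 new (n, j, b)
  "hjljtvbcyq" → prefix "hjljt" already present; 5 new (v, b, c, y, q)
  "hjljtfeicp" → prefix "hjljt" already present; 5 new (f, e, i, c, p)
  "hjljtrs" → prefix "hjljt" already present; 2 new (r, s)
  "obwuvyc" → prefix "obwuvy" already present; 1 new (c)
  "obwuvf" → prefix "obwuv" already present; 1 new (f)
  "hjljttt" → prefix "hjljt" already present; 2 new (t, t)
  "hjljtizvin" → prefix "hjljti" already present; 4 new (z, v, i, n)
  "obwuviwf" → prefix "obwuv" already present; 3 new (i, w, f)
Total nodes = 6 + 1 + 7 + 4 + 5 + 4 + 5 + 3 + 5 + 5 + 2 + 1 + 1 + 2 + 4 + 3 = 58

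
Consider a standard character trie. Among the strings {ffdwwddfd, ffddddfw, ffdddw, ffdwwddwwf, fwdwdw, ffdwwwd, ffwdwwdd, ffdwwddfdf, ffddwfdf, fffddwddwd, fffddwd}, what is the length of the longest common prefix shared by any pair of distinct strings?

The deepest shared node is where two words last agree before diverging.
"ffdwwddfd" and "ffdwwddfdf" agree on "ffdwwddfd" (9 characters) before diverging; nothing deeper is shared.
Longest shared-prefix length: 9

9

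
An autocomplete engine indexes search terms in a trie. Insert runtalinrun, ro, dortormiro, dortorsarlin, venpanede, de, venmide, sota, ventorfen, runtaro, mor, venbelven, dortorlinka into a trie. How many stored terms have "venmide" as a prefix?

Traverse to the node for "venmide", then collect every word in that subtree.
Matches: "venmide"
Count: 1

1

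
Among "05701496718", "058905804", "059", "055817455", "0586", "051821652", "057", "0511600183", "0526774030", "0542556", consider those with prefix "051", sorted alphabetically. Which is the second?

051821652

DFS of the "051" subtree visits, in order: "0511600183", "051821652"
Position 2: 051821652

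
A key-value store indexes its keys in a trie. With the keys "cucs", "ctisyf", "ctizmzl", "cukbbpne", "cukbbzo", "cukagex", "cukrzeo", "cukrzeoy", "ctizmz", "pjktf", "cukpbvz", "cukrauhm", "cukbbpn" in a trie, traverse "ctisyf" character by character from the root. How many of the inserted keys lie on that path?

Walk "ctisyf" from the root; an end-of-word marker is hit whenever a stored word is a prefix of "ctisyf".
Prefixes of the query that are stored words: "ctisyf"
Count: 1

1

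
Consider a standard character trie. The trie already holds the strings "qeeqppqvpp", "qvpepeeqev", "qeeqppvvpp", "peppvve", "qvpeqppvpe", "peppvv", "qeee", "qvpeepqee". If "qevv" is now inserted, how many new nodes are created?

Walking "qevv" from the root, the first 2 characters ("qe") follow existing edges; "v" is the first miss.
Each of the 2 remaining characters creates one node.

2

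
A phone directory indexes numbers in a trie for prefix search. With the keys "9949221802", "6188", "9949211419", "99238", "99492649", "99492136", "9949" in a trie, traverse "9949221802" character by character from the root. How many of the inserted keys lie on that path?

Check each prefix of "9949221802" against the stored set — each match is an end-marker on the path.
Prefixes of the query that are stored words: "9949", "9949221802"
Count: 2

2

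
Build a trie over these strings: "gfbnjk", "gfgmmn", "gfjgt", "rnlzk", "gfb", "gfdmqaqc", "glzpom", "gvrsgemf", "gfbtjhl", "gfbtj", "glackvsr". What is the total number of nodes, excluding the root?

46

Count nodes per top-level branch (shared prefixes stored once):
  'g'-branch (gfb, gfbnjk, gfbtj, gfbtjhl, gfdmqaqc, gfgmmn, gfjgt, glackvsr, glzpom, gvrsgemf): 41 nodes
  'r'-branch (rnlzk): 5 nodes
Sum: 46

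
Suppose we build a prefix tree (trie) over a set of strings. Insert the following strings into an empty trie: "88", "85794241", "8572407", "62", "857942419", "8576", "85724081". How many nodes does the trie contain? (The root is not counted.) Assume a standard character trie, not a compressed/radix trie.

19

Count nodes per top-level branch (shared prefixes stored once):
  '6'-branch (62): 2 nodes
  '8'-branch (8572407, 85724081, 8576, 85794241, 857942419, 88): 17 nodes
Sum: 19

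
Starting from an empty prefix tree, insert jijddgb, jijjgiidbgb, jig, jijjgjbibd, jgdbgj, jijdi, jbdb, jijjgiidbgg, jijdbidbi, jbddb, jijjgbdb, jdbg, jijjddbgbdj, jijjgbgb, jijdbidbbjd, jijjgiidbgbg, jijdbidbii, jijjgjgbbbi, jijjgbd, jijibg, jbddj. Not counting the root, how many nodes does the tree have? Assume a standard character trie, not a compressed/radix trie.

67

Trace insertions, counting only characters that open a new branch:
  "jijddgb" → 7 new (j, i, j, d, d, g, b)
  "jijjgiidbgb" → prefix "jij" already present; 8 new (j, g, i, i, d, b, g, b)
  "jig" → prefix "ji" already present; 1 new (g)
  "jijjgjbibd" → prefix "jijjg" already present; 5 new (j, b, i, b, d)
  "jgdbgj" → prefix "j" already present; 5 new (g, d, b, g, j)
  "jijdi" → prefix "jijd" already present; 1 new (i)
  "jbdb" → prefix "j" already present; 3 new (b, d, b)
  "jijjgiidbgg" → prefix "jijjgiidbg" already present; 1 new (g)
  "jijdbidbi" → prefix "jijd" already present; 5 new (b, i, d, b, i)
  "jbddb" → prefix "jbd" already present; 2 new (d, b)
  "jijjgbdb" → prefix "jijjg" already present; 3 new (b, d, b)
  "jdbg" → prefix "j" already present; 3 new (d, b, g)
  "jijjddbgbdj" → prefix "jijj" already present; 7 new (d, d, b, g, b, d, j)
  "jijjgbgb" → prefix "jijjgb" already present; 2 new (g, b)
  "jijdbidbbjd" → prefix "jijdbidb" already present; 3 new (b, j, d)
  "jijjgiidbgbg" → prefix "jijjgiidbgb" already present; 1 new (g)
  "jijdbidbii" → prefix "jijdbidbi" already present; 1 new (i)
  "jijjgjgbbbi" → prefix "jijjgj" already present; 5 new (g, b, b, b, i)
  "jijjgbd" → prefix "jijjgbd" already present; 0 new (none)
  "jijibg" → prefix "jij" already present; 3 new (i, b, g)
  "jbddj" → prefix "jbdd" already present; 1 new (j)
Total nodes = 7 + 8 + 1 + 5 + 5 + 1 + 3 + 1 + 5 + 2 + 3 + 3 + 7 + 2 + 3 + 1 + 1 + 5 + 0 + 3 + 1 = 67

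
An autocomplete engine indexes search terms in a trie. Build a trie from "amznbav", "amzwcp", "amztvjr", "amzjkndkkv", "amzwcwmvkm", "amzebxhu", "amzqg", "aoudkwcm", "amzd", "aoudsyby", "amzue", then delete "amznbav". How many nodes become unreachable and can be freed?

4

A node on "amznbav"'s path can go only if nothing else ends at it or branches off below it.
The suffix "nbav" (4 nodes) is used only by "amznbav"; the node for "amz" still has the child "w", so pruning stops there.
Nodes removed: 4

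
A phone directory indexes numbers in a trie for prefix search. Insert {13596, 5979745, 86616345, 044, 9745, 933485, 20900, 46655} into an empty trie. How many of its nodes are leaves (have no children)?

Leaves are exactly the stored words that no other stored word extends.
Those words: "044", "13596", "20900", "46655", "5979745", "86616345", "933485", "9745"
Leaf count: 8

8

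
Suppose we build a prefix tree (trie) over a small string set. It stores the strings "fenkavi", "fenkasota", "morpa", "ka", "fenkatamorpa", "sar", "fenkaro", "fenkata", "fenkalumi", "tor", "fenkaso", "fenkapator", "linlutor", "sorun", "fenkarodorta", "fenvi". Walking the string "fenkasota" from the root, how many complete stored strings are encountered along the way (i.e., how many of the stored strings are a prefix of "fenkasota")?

2

Check each prefix of "fenkasota" against the stored set — each match is an end-marker on the path.
Prefixes of the query that are stored words: "fenkaso", "fenkasota"
Count: 2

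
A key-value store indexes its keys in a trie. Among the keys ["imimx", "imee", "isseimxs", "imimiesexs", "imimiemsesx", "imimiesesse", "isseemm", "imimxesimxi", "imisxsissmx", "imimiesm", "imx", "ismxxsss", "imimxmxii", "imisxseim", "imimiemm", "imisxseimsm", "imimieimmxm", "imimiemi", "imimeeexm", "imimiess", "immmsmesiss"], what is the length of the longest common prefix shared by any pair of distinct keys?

9

The deepest shared node is where two words last agree before diverging.
"imisxseim" and "imisxseimsm" agree on "imisxseim" (9 characters) before diverging; nothing deeper is shared.
Longest shared-prefix length: 9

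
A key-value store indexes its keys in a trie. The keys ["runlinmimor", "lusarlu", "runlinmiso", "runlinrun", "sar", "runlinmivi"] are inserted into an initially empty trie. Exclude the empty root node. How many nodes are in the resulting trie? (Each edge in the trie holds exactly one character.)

Count nodes per top-level branch (shared prefixes stored once):
  'l'-branch (lusarlu): 7 nodes
  'r'-branch (runlinmimor, runlinmiso, runlinmivi, runlinrun): 18 nodes
  's'-branch (sar): 3 nodes
Sum: 28

28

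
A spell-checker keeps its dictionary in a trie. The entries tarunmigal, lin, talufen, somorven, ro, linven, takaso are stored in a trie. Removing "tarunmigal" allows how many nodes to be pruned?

Walk "tarunmigal" from the leaf back toward the root, removing each node that no remaining word uses.
The suffix "runmigal" (8 nodes) is used only by "tarunmigal"; the node for "ta" still has the child "l", so pruning stops there.
Nodes removed: 8

8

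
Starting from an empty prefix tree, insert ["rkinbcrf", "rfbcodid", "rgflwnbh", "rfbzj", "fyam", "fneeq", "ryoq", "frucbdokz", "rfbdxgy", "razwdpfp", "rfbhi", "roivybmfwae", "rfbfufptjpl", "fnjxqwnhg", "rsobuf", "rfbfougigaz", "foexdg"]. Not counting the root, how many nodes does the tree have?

98

For each word, the new-node count is its length minus the longest prefix already in the trie:
  "rkinbcrf" → 8 new (r, k, i, n, b, c, r, f)
  "rfbcodid" → prefix "r" already present; 7 new (f, b, c, o, d, i, d)
  "rgflwnbh" → prefix "r" already present; 7 new (g, f, l, w, n, b, h)
  "rfbzj" → prefix "rfb" already present; 2 new (z, j)
  "fyam" → 4 new (f, y, a, m)
  "fneeq" → prefix "f" already present; 4 new (n, e, e, q)
  "ryoq" → prefix "r" already present; 3 new (y, o, q)
  "frucbdokz" → prefix "f" already present; 8 new (r, u, c, b, d, o, k, z)
  "rfbdxgy" → prefix "rfb" already present; 4 new (d, x, g, y)
  "razwdpfp" → prefix "r" already present; 7 new (a, z, w, d, p, f, p)
  "rfbhi" → prefix "rfb" already present; 2 new (h, i)
  "roivybmfwae" → prefix "r" already present; 10 new (o, i, v, y, b, m, f, w, a, e)
  "rfbfufptjpl" → prefix "rfb" already present; 8 new (f, u, f, p, t, j, p, l)
  "fnjxqwnhg" → prefix "fn" already present; 7 new (j, x, q, w, n, h, g)
  "rsobuf" → prefix "r" already present; 5 new (s, o, b, u, f)
  "rfbfougigaz" → prefix "rfbf" already present; 7 new (o, u, g, i, g, a, z)
  "foexdg" → prefix "f" already present; 5 new (o, e, x, d, g)
Total nodes = 8 + 7 + 7 + 2 + 4 + 4 + 3 + 8 + 4 + 7 + 2 + 10 + 8 + 7 + 5 + 7 + 5 = 98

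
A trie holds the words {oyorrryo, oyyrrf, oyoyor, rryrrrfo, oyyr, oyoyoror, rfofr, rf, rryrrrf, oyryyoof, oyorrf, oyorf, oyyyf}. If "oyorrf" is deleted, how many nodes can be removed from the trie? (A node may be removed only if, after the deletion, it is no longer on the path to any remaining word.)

Walk "oyorrf" from the leaf back toward the root, removing each node that no remaining word uses.
The suffix "f" (1 node) is used only by "oyorrf"; the node for "oyorr" still has the child "r", so pruning stops there.
Nodes removed: 1

1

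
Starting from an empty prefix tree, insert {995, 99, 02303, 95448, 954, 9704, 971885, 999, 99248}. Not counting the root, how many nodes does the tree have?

Trace insertions, counting only characters that open a new branch:
  "995" → 3 new (9, 9, 5)
  "99" → prefix "99" already present; 0 new (none)
  "02303" → 5 new (0, 2, 3, 0, 3)
  "95448" → prefix "9" already present; 4 new (5, 4, 4, 8)
  "954" → prefix "954" already present; 0 new (none)
  "9704" → prefix "9" already present; 3 new (7, 0, 4)
  "971885" → prefix "97" already present; 4 new (1, 8, 8, 5)
  "999" → prefix "99" already present; 1 new (9)
  "99248" → prefix "99" already present; 3 new (2, 4, 8)
Total nodes = 3 + 0 + 5 + 4 + 0 + 3 + 4 + 1 + 3 = 23

23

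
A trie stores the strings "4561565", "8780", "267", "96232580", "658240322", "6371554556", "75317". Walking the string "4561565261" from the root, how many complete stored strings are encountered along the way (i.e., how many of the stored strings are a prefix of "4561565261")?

Traverse "4561565261" character by character; count nodes along the way that are marked as word ends.
Prefixes of the query that are stored words: "4561565"
Count: 1

1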